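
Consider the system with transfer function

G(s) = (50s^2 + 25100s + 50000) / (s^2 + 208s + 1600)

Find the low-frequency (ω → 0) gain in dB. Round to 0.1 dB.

G(0) = 50000 / 1600 = 31.25
20 log₁₀(31.25) ≈ 29.90 dB

29.9 dB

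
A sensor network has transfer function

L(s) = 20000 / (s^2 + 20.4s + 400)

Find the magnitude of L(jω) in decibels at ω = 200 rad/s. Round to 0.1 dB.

At s = jω = j200:
quadratic: (j200)² + 20.4·j200 + 400 = -39600 + j4080 → |·| ≈ 39810, ∠ ≈ 174.12°
|L| = 20000 / 39810 ≈ 0.50239
Gain = 20 log₁₀(0.50239) ≈ -5.98 dB

-6.0 dB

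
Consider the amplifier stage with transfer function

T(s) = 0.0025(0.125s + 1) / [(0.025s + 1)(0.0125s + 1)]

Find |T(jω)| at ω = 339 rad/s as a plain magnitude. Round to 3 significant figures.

At ω = 339 rad/s:
zero (1 + j339·0.125) = 1 + j42.375 → |·| ≈ 42.387, ∠ ≈ 88.65°
pole (1 + j339·0.025) = 1 + j8.475 → |·| ≈ 8.5338, ∠ ≈ 83.27°
pole (1 + j339·0.0125) = 1 + j4.2375 → |·| ≈ 4.3539, ∠ ≈ 76.72°
|T| = 0.0025 · 42.387 / (8.5338 · 4.3539) ≈ 0.002852

0.00285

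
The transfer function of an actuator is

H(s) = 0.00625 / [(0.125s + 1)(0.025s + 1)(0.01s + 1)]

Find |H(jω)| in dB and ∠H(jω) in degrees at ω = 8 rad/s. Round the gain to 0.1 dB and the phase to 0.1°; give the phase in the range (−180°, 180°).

-47.3 dB, -60.9°

At ω = 8 rad/s:
pole (1 + j8·0.125) = 1 + j1 → |·| ≈ 1.4142, ∠ ≈ 45.00°
pole (1 + j8·0.025) = 1 + j0.2 → |·| ≈ 1.0198, ∠ ≈ 11.31°
pole (1 + j8·0.01) = 1 + j0.08 → |·| ≈ 1.0032, ∠ ≈ 4.57°
|H| = 0.00625 · 1 / (1.4142 · 1.0198 · 1.0032) ≈ 0.0043198
Gain = 20 log₁₀(0.0043198) ≈ -47.29 dB
∠H = (0°) − (45.00° + 11.31° + 4.57°) = -60.88°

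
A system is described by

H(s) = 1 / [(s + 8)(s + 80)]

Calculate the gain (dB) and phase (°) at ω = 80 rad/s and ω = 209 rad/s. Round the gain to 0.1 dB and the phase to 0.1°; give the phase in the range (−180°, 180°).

At s = jω = j80:
pole (s+8): 8 + j80 → |·| = √(8²+80²) = √6464 ≈ 80.399, ∠ = arctan(80/8) ≈ 84.29°
pole (s+80): 80 + j80 → |·| = √(80²+80²) = √12800 ≈ 113.14, ∠ = arctan(80/80) ≈ 45.00°
|H| = 1 / 9096.3 ≈ 0.00010993
Gain = 20 log₁₀(0.00010993) ≈ -79.18 dB
∠H = 0.00° − 129.29° = -129.29°

At s = jω = j209:
pole (s+8): 8 + j209 → |·| = √(8²+209²) = √43745 ≈ 209.15, ∠ = arctan(209/8) ≈ 87.81°
pole (s+80): 80 + j209 → |·| = √(80²+209²) = √50081 ≈ 223.79, ∠ = arctan(209/80) ≈ 69.05°
|H| = 1 / 46806 ≈ 2.1365e-05
Gain = 20 log₁₀(2.1365e-05) ≈ -93.41 dB
∠H = 0.00° − 156.86° = -156.86°

ω = 80: -79.2 dB, -129.3°; ω = 209: -93.4 dB, -156.9°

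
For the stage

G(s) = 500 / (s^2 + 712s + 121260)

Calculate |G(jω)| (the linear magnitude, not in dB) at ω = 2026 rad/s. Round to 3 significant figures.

Substitute s = j2026:
Numerator: 500 = 500 + j0
Denominator: (j2026)^2 + 712(j2026) + 121260 = -3983416 + j1442512
|N| = √(500² + 0²) ≈ 500, ∠N ≈ 0.00°
|D| = √(3983416² + 1442512²) ≈ 4.2366e+06, ∠D ≈ 160.09°
|G| = 500 / 4.2366e+06 ≈ 0.00011802

0.000118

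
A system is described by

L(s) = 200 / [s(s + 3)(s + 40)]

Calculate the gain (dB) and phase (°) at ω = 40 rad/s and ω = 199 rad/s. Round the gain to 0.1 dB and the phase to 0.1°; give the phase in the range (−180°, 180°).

At s = jω = j40:
pole (s+3): 3 + j40 → |·| = √(3²+40²) = √1609 ≈ 40.112, ∠ = arctan(40/3) ≈ 85.71°
pole (s+40): 40 + j40 → |·| = √(40²+40²) = √3200 ≈ 56.569, ∠ = arctan(40/40) ≈ 45.00°
pole at origin: |s| = 40, ∠ = 90.00° (in denominator)
|L| = 200 / 90764 ≈ 0.0022035
Gain = 20 log₁₀(0.0022035) ≈ -53.14 dB
∠L = 0.00° − 220.71° = -220.71° ≡ 139.29° (principal value)

At s = jω = j199:
pole (s+3): 3 + j199 → |·| = √(3²+199²) = √39610 ≈ 199.02, ∠ = arctan(199/3) ≈ 89.14°
pole (s+40): 40 + j199 → |·| = √(40²+199²) = √41201 ≈ 202.98, ∠ = arctan(199/40) ≈ 78.63°
pole at origin: |s| = 199, ∠ = 90.00° (in denominator)
|L| = 200 / 8.039e+06 ≈ 2.4879e-05
Gain = 20 log₁₀(2.4879e-05) ≈ -92.08 dB
∠L = 0.00° − 257.77° = -257.77° ≡ 102.23° (principal value)

ω = 40: -53.1 dB, 139.3°; ω = 199: -92.1 dB, 102.2°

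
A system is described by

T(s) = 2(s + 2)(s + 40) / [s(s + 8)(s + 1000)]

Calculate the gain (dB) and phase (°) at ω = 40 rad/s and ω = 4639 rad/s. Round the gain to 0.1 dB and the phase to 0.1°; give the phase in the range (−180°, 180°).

ω = 40: -51.1 dB, -38.8°; ω = 4639: -67.5 dB, -78.3°

At s = jω = j40:
zero (s+2): 2 + j40 → |·| = √(2²+40²) = √1604 ≈ 40.05, ∠ = arctan(40/2) ≈ 87.14°
zero (s+40): 40 + j40 → |·| = √(40²+40²) = √3200 ≈ 56.569, ∠ = arctan(40/40) ≈ 45.00°
pole (s+8): 8 + j40 → |·| = √(8²+40²) = √1664 ≈ 40.792, ∠ = arctan(40/8) ≈ 78.69°
pole (s+1000): 1000 + j40 → |·| = √(1000²+40²) = √1001600 ≈ 1000.8, ∠ = arctan(40/1000) ≈ 2.29°
pole at origin: |s| = 40, ∠ = 90.00° (in denominator)
|T| = 2 · 2265.6 / 1.633e+06 ≈ 0.0027748
Gain = 20 log₁₀(0.0027748) ≈ -51.14 dB
∠T = 132.14° − 170.98° = -38.84°

At s = jω = j4639:
zero (s+2): 2 + j4639 → |·| = √(2²+4639²) = √21520325 ≈ 4639, ∠ = arctan(4639/2) ≈ 89.98°
zero (s+40): 40 + j4639 → |·| = √(40²+4639²) = √21521921 ≈ 4639.2, ∠ = arctan(4639/40) ≈ 89.51°
pole (s+8): 8 + j4639 → |·| = √(8²+4639²) = √21520385 ≈ 4639, ∠ = arctan(4639/8) ≈ 89.90°
pole (s+1000): 1000 + j4639 → |·| = √(1000²+4639²) = √22520321 ≈ 4745.6, ∠ = arctan(4639/1000) ≈ 77.84°
pole at origin: |s| = 4639, ∠ = 90.00° (in denominator)
|T| = 2 · 2.1521e+07 / 1.0213e+11 ≈ 0.00042144
Gain = 20 log₁₀(0.00042144) ≈ -67.51 dB
∠T = 179.49° − 257.74° = -78.25°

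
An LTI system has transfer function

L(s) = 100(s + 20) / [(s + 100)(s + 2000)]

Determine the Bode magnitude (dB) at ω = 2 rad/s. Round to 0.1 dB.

-40.0 dB

At s = jω = j2:
zero (s+20): 20 + j2 → |·| = √(20²+2²) = √404 ≈ 20.1, ∠ = arctan(2/20) ≈ 5.71°
pole (s+100): 100 + j2 → |·| = √(100²+2²) = √10004 ≈ 100.02, ∠ = arctan(2/100) ≈ 1.15°
pole (s+2000): 2000 + j2 → |·| = √(2000²+2²) = √4000004 ≈ 2000, ∠ = arctan(2/2000) ≈ 0.06°
|L| = 100 · 20.1 / 2.0004e+05 ≈ 0.010048
Gain = 20 log₁₀(0.010048) ≈ -39.96 dB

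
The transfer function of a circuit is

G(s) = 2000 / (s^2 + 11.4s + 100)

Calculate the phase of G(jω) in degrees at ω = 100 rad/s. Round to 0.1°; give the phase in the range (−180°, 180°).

-173.4°

At s = jω = j100:
quadratic: (j100)² + 11.4·j100 + 100 = -9900 + j1140 → |·| ≈ 9965.4, ∠ ≈ 173.43°
∠G = 0.00° − 173.43° = -173.43°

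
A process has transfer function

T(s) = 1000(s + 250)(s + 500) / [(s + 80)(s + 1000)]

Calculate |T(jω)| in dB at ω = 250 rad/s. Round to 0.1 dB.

57.3 dB

At s = jω = j250:
zero (s+250): 250 + j250 → |·| = √(250²+250²) = √125000 ≈ 353.55, ∠ = arctan(250/250) ≈ 45.00°
zero (s+500): 500 + j250 → |·| = √(500²+250²) = √312500 ≈ 559.02, ∠ = arctan(250/500) ≈ 26.57°
pole (s+80): 80 + j250 → |·| = √(80²+250²) = √68900 ≈ 262.49, ∠ = arctan(250/80) ≈ 72.26°
pole (s+1000): 1000 + j250 → |·| = √(1000²+250²) = √1062500 ≈ 1030.8, ∠ = arctan(250/1000) ≈ 14.04°
|T| = 1000 · 1.9764e+05 / 2.7057e+05 ≈ 730.46
Gain = 20 log₁₀(730.46) ≈ 57.27 dB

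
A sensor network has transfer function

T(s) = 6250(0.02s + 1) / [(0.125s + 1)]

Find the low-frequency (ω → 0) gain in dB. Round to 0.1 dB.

T(0) = 6250 · 1 / 1 = 6250
20 log₁₀(6250) ≈ 75.92 dB

75.9 dB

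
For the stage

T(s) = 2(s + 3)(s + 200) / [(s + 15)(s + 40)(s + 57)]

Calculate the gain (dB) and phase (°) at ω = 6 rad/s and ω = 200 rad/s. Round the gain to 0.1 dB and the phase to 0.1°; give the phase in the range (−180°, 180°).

At s = jω = j6:
zero (s+3): 3 + j6 → |·| = √(3²+6²) = √45 ≈ 6.7082, ∠ = arctan(6/3) ≈ 63.43°
zero (s+200): 200 + j6 → |·| = √(200²+6²) = √40036 ≈ 200.09, ∠ = arctan(6/200) ≈ 1.72°
pole (s+15): 15 + j6 → |·| = √(15²+6²) = √261 ≈ 16.155, ∠ = arctan(6/15) ≈ 21.80°
pole (s+40): 40 + j6 → |·| = √(40²+6²) = √1636 ≈ 40.447, ∠ = arctan(6/40) ≈ 8.53°
pole (s+57): 57 + j6 → |·| = √(57²+6²) = √3285 ≈ 57.315, ∠ = arctan(6/57) ≈ 6.01°
|T| = 2 · 1342.2 / 37451 ≈ 0.071678
Gain = 20 log₁₀(0.071678) ≈ -22.89 dB
∠T = 65.15° − 36.34° = 28.81°

At s = jω = j200:
zero (s+3): 3 + j200 → |·| = √(3²+200²) = √40009 ≈ 200.02, ∠ = arctan(200/3) ≈ 89.14°
zero (s+200): 200 + j200 → |·| = √(200²+200²) = √80000 ≈ 282.84, ∠ = arctan(200/200) ≈ 45.00°
pole (s+15): 15 + j200 → |·| = √(15²+200²) = √40225 ≈ 200.56, ∠ = arctan(200/15) ≈ 85.71°
pole (s+40): 40 + j200 → |·| = √(40²+200²) = √41600 ≈ 203.96, ∠ = arctan(200/40) ≈ 78.69°
pole (s+57): 57 + j200 → |·| = √(57²+200²) = √43249 ≈ 207.96, ∠ = arctan(200/57) ≈ 74.09°
|T| = 2 · 56574 / 8.5069e+06 ≈ 0.013301
Gain = 20 log₁₀(0.013301) ≈ -37.52 dB
∠T = 134.14° − 238.49° = -104.35°

ω = 6: -22.9 dB, 28.8°; ω = 200: -37.5 dB, -104.4°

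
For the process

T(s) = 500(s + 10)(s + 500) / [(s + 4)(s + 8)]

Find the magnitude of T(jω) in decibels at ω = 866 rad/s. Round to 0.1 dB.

At s = jω = j866:
zero (s+10): 10 + j866 → |·| = √(10²+866²) = √750056 ≈ 866.06, ∠ = arctan(866/10) ≈ 89.34°
zero (s+500): 500 + j866 → |·| = √(500²+866²) = √999956 ≈ 999.98, ∠ = arctan(866/500) ≈ 60.00°
pole (s+4): 4 + j866 → |·| = √(4²+866²) = √749972 ≈ 866.01, ∠ = arctan(866/4) ≈ 89.74°
pole (s+8): 8 + j866 → |·| = √(8²+866²) = √750020 ≈ 866.04, ∠ = arctan(866/8) ≈ 89.47°
|T| = 500 · 8.6604e+05 / 7.5e+05 ≈ 577.36
Gain = 20 log₁₀(577.36) ≈ 55.23 dB

55.2 dB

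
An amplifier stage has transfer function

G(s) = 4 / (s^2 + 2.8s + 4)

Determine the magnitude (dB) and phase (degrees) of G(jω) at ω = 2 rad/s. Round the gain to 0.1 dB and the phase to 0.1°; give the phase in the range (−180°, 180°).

At s = jω = j2:
quadratic: (j2)² + 2.8·j2 + 4 = 0 + j5.6 → |·| ≈ 5.6, ∠ ≈ 90.00°
|G| = 4 / 5.6 ≈ 0.71429
Gain = 20 log₁₀(0.71429) ≈ -2.92 dB
∠G = 0.00° − 90.00° = -90.00°

-2.9 dB, -90.0°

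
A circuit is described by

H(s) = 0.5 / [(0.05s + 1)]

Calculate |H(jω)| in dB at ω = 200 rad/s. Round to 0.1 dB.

-26.1 dB

At ω = 200 rad/s:
pole (1 + j200·0.05) = 1 + j10 → |·| ≈ 10.05, ∠ ≈ 84.29°
|H| = 0.5 · 1 / (10.05) ≈ 0.049751
Gain = 20 log₁₀(0.049751) ≈ -26.06 dB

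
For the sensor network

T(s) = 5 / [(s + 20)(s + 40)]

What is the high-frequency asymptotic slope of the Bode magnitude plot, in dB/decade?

Each pole contributes −20 dB/decade at high frequency; each zero contributes +20 dB/decade.
Net: 0 zero(s) − 2 pole(s) → -40 dB/decade.

-40 dB/decade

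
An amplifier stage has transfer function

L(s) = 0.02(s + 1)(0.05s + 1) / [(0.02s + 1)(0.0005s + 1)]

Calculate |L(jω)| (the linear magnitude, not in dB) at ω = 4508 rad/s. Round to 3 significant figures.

At ω = 4508 rad/s:
zero (1 + j4508·1) = 1 + j4508 → |·| ≈ 4508, ∠ ≈ 89.99°
zero (1 + j4508·0.05) = 1 + j225.4 → |·| ≈ 225.4, ∠ ≈ 89.75°
pole (1 + j4508·0.02) = 1 + j90.16 → |·| ≈ 90.166, ∠ ≈ 89.36°
pole (1 + j4508·0.0005) = 1 + j2.254 → |·| ≈ 2.4659, ∠ ≈ 66.08°
|L| = 0.02 · 4508 · 225.4 / (90.166 · 2.4659) ≈ 91.401

91.4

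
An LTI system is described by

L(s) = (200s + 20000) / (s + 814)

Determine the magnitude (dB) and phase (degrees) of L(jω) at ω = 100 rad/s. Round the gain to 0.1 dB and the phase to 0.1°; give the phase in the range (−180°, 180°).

30.8 dB, 38.0°

Substitute s = j100:
Numerator: 200(j100) + 20000 = 20000 + j20000
Denominator: (j100) + 814 = 814 + j100
|N| = √(20000² + 20000²) ≈ 28284, ∠N ≈ 45.00°
|D| = √(814² + 100²) ≈ 820.12, ∠D ≈ 7.00°
|L| = 28284 / 820.12 ≈ 34.488
Gain = 20 log₁₀(34.488) ≈ 30.75 dB
∠L = 45.00° − 7.00° = 38.00°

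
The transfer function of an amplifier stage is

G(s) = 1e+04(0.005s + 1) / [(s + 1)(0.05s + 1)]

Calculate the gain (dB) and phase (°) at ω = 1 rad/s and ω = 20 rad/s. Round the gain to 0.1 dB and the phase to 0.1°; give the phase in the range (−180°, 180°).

At ω = 1 rad/s:
zero (1 + j1·0.005) = 1 + j0.005 → |·| ≈ 1, ∠ ≈ 0.29°
pole (1 + j1·1) = 1 + j1 → |·| ≈ 1.4142, ∠ ≈ 45.00°
pole (1 + j1·0.05) = 1 + j0.05 → |·| ≈ 1.0012, ∠ ≈ 2.86°
|G| = 1e+04 · 1 / (1.4142 · 1.0012) ≈ 7062.7
Gain = 20 log₁₀(7062.7) ≈ 76.98 dB
∠G = (0.29°) − (45.00° + 2.86°) = -47.57°

At ω = 20 rad/s:
zero (1 + j20·0.005) = 1 + j0.1 → |·| ≈ 1.005, ∠ ≈ 5.71°
pole (1 + j20·1) = 1 + j20 → |·| ≈ 20.025, ∠ ≈ 87.14°
pole (1 + j20·0.05) = 1 + j1 → |·| ≈ 1.4142, ∠ ≈ 45.00°
|G| = 1e+04 · 1.005 / (20.025 · 1.4142) ≈ 354.88
Gain = 20 log₁₀(354.88) ≈ 51.00 dB
∠G = (5.71°) − (87.14° + 45.00°) = -126.43°

ω = 1: 77.0 dB, -47.6°; ω = 20: 51.0 dB, -126.4°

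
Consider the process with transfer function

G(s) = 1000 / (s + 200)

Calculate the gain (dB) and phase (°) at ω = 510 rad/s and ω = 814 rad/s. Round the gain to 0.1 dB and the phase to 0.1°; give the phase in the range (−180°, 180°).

Substitute s = j510:
Numerator: 1000 = 1000 + j0
Denominator: (j510) + 200 = 200 + j510
|N| = √(1000² + 0²) ≈ 1000, ∠N ≈ 0.00°
|D| = √(200² + 510²) ≈ 547.81, ∠D ≈ 68.59°
|G| = 1000 / 547.81 ≈ 1.8255
Gain = 20 log₁₀(1.8255) ≈ 5.23 dB
∠G = 0.00° − 68.59° = -68.59°

Substitute s = j814:
Numerator: 1000 = 1000 + j0
Denominator: (j814) + 200 = 200 + j814
|N| = √(1000² + 0²) ≈ 1000, ∠N ≈ 0.00°
|D| = √(200² + 814²) ≈ 838.21, ∠D ≈ 76.20°
|G| = 1000 / 838.21 ≈ 1.193
Gain = 20 log₁₀(1.193) ≈ 1.53 dB
∠G = 0.00° − 76.20° = -76.20°

ω = 510: 5.2 dB, -68.6°; ω = 814: 1.5 dB, -76.2°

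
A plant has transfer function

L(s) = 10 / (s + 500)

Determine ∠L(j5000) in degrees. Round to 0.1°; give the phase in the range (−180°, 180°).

At s = jω = j5000:
pole (s+500): 500 + j5000 → |·| = √(500²+5000²) = √25250000 ≈ 5024.9, ∠ = arctan(5000/500) ≈ 84.29°
∠L = 0.00° − 84.29° = -84.29°

-84.3°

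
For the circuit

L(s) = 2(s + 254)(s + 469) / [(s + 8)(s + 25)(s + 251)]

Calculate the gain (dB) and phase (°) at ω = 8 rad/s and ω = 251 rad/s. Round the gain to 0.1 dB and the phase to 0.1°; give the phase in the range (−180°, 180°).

ω = 8: 10.1 dB, -61.8°; ω = 251: -35.4 dB, -144.7°

At s = jω = j8:
zero (s+254): 254 + j8 → |·| = √(254²+8²) = √64580 ≈ 254.13, ∠ = arctan(8/254) ≈ 1.80°
zero (s+469): 469 + j8 → |·| = √(469²+8²) = √220025 ≈ 469.07, ∠ = arctan(8/469) ≈ 0.98°
pole (s+8): 8 + j8 → |·| = √(8²+8²) = √128 ≈ 11.314, ∠ = arctan(8/8) ≈ 45.00°
pole (s+25): 25 + j8 → |·| = √(25²+8²) = √689 ≈ 26.249, ∠ = arctan(8/25) ≈ 17.74°
pole (s+251): 251 + j8 → |·| = √(251²+8²) = √63065 ≈ 251.13, ∠ = arctan(8/251) ≈ 1.83°
|L| = 2 · 1.192e+05 / 74581 ≈ 3.1965
Gain = 20 log₁₀(3.1965) ≈ 10.09 dB
∠L = 2.78° − 64.57° = -61.79°

At s = jω = j251:
zero (s+254): 254 + j251 → |·| = √(254²+251²) = √127517 ≈ 357.1, ∠ = arctan(251/254) ≈ 44.66°
zero (s+469): 469 + j251 → |·| = √(469²+251²) = √282962 ≈ 531.94, ∠ = arctan(251/469) ≈ 28.15°
pole (s+8): 8 + j251 → |·| = √(8²+251²) = √63065 ≈ 251.13, ∠ = arctan(251/8) ≈ 88.17°
pole (s+25): 25 + j251 → |·| = √(25²+251²) = √63626 ≈ 252.24, ∠ = arctan(251/25) ≈ 84.31°
pole (s+251): 251 + j251 → |·| = √(251²+251²) = √126002 ≈ 354.97, ∠ = arctan(251/251) ≈ 45.00°
|L| = 2 · 1.8996e+05 / 2.2486e+07 ≈ 0.016896
Gain = 20 log₁₀(0.016896) ≈ -35.44 dB
∠L = 72.81° − 217.48° = -144.67°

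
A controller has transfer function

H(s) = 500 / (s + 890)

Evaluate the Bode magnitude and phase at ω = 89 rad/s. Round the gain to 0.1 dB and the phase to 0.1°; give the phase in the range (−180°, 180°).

-5.1 dB, -5.7°

Substitute s = j89:
Numerator: 500 = 500 + j0
Denominator: (j89) + 890 = 890 + j89
|N| = √(500² + 0²) ≈ 500, ∠N ≈ 0.00°
|D| = √(890² + 89²) ≈ 894.44, ∠D ≈ 5.71°
|H| = 500 / 894.44 ≈ 0.55901
Gain = 20 log₁₀(0.55901) ≈ -5.05 dB
∠H = 0.00° − 5.71° = -5.71°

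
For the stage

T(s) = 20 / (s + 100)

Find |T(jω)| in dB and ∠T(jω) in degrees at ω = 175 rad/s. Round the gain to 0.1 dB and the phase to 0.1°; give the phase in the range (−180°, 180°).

-20.1 dB, -60.3°

At s = jω = j175:
pole (s+100): 100 + j175 → |·| = √(100²+175²) = √40625 ≈ 201.56, ∠ = arctan(175/100) ≈ 60.26°
|T| = 20 / 201.56 ≈ 0.099226
Gain = 20 log₁₀(0.099226) ≈ -20.07 dB
∠T = 0.00° − 60.26° = -60.26°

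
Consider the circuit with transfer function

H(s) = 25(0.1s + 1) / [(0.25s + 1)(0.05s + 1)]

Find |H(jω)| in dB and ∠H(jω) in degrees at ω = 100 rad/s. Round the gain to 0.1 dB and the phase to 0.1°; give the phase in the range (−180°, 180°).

At ω = 100 rad/s:
zero (1 + j100·0.1) = 1 + j10 → |·| ≈ 10.05, ∠ ≈ 84.29°
pole (1 + j100·0.25) = 1 + j25 → |·| ≈ 25.02, ∠ ≈ 87.71°
pole (1 + j100·0.05) = 1 + j5 → |·| ≈ 5.099, ∠ ≈ 78.69°
|H| = 25 · 10.05 / (25.02 · 5.099) ≈ 1.9694
Gain = 20 log₁₀(1.9694) ≈ 5.89 dB
∠H = (84.29°) − (87.71° + 78.69°) = -82.11°

5.9 dB, -82.1°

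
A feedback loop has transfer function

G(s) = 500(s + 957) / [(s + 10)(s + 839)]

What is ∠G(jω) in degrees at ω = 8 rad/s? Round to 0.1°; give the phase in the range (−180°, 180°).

-38.7°

At s = jω = j8:
zero (s+957): 957 + j8 → |·| = √(957²+8²) = √915913 ≈ 957.03, ∠ = arctan(8/957) ≈ 0.48°
pole (s+10): 10 + j8 → |·| = √(10²+8²) = √164 ≈ 12.806, ∠ = arctan(8/10) ≈ 38.66°
pole (s+839): 839 + j8 → |·| = √(839²+8²) = √703985 ≈ 839.04, ∠ = arctan(8/839) ≈ 0.55°
∠G = 0.48° − 39.21° = -38.73°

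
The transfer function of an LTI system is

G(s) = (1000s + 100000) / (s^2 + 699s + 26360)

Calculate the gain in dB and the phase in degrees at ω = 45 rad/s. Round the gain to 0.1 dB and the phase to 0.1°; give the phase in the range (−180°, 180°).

8.8 dB, -28.0°

Substitute s = j45:
Numerator: 1000(j45) + 100000 = 100000 + j45000
Denominator: (j45)^2 + 699(j45) + 26360 = 24335 + j31455
|N| = √(100000² + 45000²) ≈ 1.0966e+05, ∠N ≈ 24.23°
|D| = √(24335² + 31455²) ≈ 39769, ∠D ≈ 52.27°
|G| = 1.0966e+05 / 39769 ≈ 2.7574
Gain = 20 log₁₀(2.7574) ≈ 8.81 dB
∠G = 24.23° − 52.27° = -28.04°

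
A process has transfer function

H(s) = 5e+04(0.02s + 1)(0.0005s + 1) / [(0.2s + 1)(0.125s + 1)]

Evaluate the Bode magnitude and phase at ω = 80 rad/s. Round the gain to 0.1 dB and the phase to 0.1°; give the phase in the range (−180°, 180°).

55.4 dB, -110.4°

At ω = 80 rad/s:
zero (1 + j80·0.02) = 1 + j1.6 → |·| ≈ 1.8868, ∠ ≈ 57.99°
zero (1 + j80·0.0005) = 1 + j0.04 → |·| ≈ 1.0008, ∠ ≈ 2.29°
pole (1 + j80·0.2) = 1 + j16 → |·| ≈ 16.031, ∠ ≈ 86.42°
pole (1 + j80·0.125) = 1 + j10 → |·| ≈ 10.05, ∠ ≈ 84.29°
|H| = 5e+04 · 1.8868 · 1.0008 / (16.031 · 10.05) ≈ 586.03
Gain = 20 log₁₀(586.03) ≈ 55.36 dB
∠H = (57.99° + 2.29°) − (86.42° + 84.29°) = -110.43°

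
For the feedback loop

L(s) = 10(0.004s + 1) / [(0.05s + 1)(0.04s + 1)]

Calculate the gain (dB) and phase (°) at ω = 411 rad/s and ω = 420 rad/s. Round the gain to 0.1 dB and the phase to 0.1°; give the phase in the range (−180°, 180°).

At ω = 411 rad/s:
zero (1 + j411·0.004) = 1 + j1.644 → |·| ≈ 1.9242, ∠ ≈ 58.69°
pole (1 + j411·0.05) = 1 + j20.55 → |·| ≈ 20.574, ∠ ≈ 87.21°
pole (1 + j411·0.04) = 1 + j16.44 → |·| ≈ 16.47, ∠ ≈ 86.52°
|L| = 10 · 1.9242 / (20.574 · 16.47) ≈ 0.056786
Gain = 20 log₁₀(0.056786) ≈ -24.92 dB
∠L = (58.69°) − (87.21° + 86.52°) = -115.04°

At ω = 420 rad/s:
zero (1 + j420·0.004) = 1 + j1.68 → |·| ≈ 1.9551, ∠ ≈ 59.24°
pole (1 + j420·0.05) = 1 + j21 → |·| ≈ 21.024, ∠ ≈ 87.27°
pole (1 + j420·0.04) = 1 + j16.8 → |·| ≈ 16.83, ∠ ≈ 86.59°
|L| = 10 · 1.9551 / (21.024 · 16.83) ≈ 0.055255
Gain = 20 log₁₀(0.055255) ≈ -25.15 dB
∠L = (59.24°) − (87.27° + 86.59°) = -114.62°

ω = 411: -24.9 dB, -115.0°; ω = 420: -25.2 dB, -114.6°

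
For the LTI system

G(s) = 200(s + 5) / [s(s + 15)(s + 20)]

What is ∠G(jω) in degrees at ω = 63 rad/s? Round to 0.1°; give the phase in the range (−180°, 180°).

-153.5°

At s = jω = j63:
zero (s+5): 5 + j63 → |·| = √(5²+63²) = √3994 ≈ 63.198, ∠ = arctan(63/5) ≈ 85.46°
pole (s+15): 15 + j63 → |·| = √(15²+63²) = √4194 ≈ 64.761, ∠ = arctan(63/15) ≈ 76.61°
pole (s+20): 20 + j63 → |·| = √(20²+63²) = √4369 ≈ 66.098, ∠ = arctan(63/20) ≈ 72.39°
pole at origin: |s| = 63, ∠ = 90.00° (in denominator)
∠G = 85.46° − 239.00° = -153.54°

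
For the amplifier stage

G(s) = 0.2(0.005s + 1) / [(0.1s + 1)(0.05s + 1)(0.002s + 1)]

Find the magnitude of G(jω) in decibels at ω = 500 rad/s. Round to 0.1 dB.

-70.3 dB

At ω = 500 rad/s:
zero (1 + j500·0.005) = 1 + j2.5 → |·| ≈ 2.6926, ∠ ≈ 68.20°
pole (1 + j500·0.1) = 1 + j50 → |·| ≈ 50.01, ∠ ≈ 88.85°
pole (1 + j500·0.05) = 1 + j25 → |·| ≈ 25.02, ∠ ≈ 87.71°
pole (1 + j500·0.002) = 1 + j1 → |·| ≈ 1.4142, ∠ ≈ 45.00°
|G| = 0.2 · 2.6926 / (50.01 · 25.02 · 1.4142) ≈ 0.00030433
Gain = 20 log₁₀(0.00030433) ≈ -70.33 dB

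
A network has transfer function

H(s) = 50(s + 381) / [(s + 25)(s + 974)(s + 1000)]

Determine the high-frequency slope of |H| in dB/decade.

Each pole contributes −20 dB/decade at high frequency; each zero contributes +20 dB/decade.
Net: 1 zero(s) − 3 pole(s) → -40 dB/decade.

-40 dB/decade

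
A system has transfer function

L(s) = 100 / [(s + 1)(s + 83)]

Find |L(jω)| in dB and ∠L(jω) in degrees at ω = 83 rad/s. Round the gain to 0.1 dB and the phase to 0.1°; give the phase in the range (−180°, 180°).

-39.8 dB, -134.3°

At s = jω = j83:
pole (s+1): 1 + j83 → |·| = √(1²+83²) = √6890 ≈ 83.006, ∠ = arctan(83/1) ≈ 89.31°
pole (s+83): 83 + j83 → |·| = √(83²+83²) = √13778 ≈ 117.38, ∠ = arctan(83/83) ≈ 45.00°
|L| = 100 / 9743.2 ≈ 0.010264
Gain = 20 log₁₀(0.010264) ≈ -39.77 dB
∠L = 0.00° − 134.31° = -134.31°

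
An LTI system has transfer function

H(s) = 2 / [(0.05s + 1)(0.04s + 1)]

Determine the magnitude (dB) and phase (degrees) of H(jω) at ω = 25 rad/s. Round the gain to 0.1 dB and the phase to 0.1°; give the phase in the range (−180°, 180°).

At ω = 25 rad/s:
pole (1 + j25·0.05) = 1 + j1.25 → |·| ≈ 1.6008, ∠ ≈ 51.34°
pole (1 + j25·0.04) = 1 + j1 → |·| ≈ 1.4142, ∠ ≈ 45.00°
|H| = 2 · 1 / (1.6008 · 1.4142) ≈ 0.88345
Gain = 20 log₁₀(0.88345) ≈ -1.08 dB
∠H = (0°) − (51.34° + 45.00°) = -96.34°

-1.1 dB, -96.3°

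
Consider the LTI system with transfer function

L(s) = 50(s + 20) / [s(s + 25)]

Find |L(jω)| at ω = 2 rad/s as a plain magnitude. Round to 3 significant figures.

20.0

At s = jω = j2:
zero (s+20): 20 + j2 → |·| = √(20²+2²) = √404 ≈ 20.1, ∠ = arctan(2/20) ≈ 5.71°
pole (s+25): 25 + j2 → |·| = √(25²+2²) = √629 ≈ 25.08, ∠ = arctan(2/25) ≈ 4.57°
pole at origin: |s| = 2, ∠ = 90.00° (in denominator)
|L| = 50 · 20.1 / 50.16 ≈ 20.036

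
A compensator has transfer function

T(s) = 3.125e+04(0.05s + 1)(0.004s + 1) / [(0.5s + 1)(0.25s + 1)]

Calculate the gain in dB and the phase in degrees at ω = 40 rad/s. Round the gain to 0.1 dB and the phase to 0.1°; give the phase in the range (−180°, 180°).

50.9 dB, -98.9°

At ω = 40 rad/s:
zero (1 + j40·0.05) = 1 + j2 → |·| ≈ 2.2361, ∠ ≈ 63.43°
zero (1 + j40·0.004) = 1 + j0.16 → |·| ≈ 1.0127, ∠ ≈ 9.09°
pole (1 + j40·0.5) = 1 + j20 → |·| ≈ 20.025, ∠ ≈ 87.14°
pole (1 + j40·0.25) = 1 + j10 → |·| ≈ 10.05, ∠ ≈ 84.29°
|T| = 3.125e+04 · 2.2361 · 1.0127 / (20.025 · 10.05) ≈ 351.63
Gain = 20 log₁₀(351.63) ≈ 50.92 dB
∠T = (63.43° + 9.09°) − (87.14° + 84.29°) = -98.91°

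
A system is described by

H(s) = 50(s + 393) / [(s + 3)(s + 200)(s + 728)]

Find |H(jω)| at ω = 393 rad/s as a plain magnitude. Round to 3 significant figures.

0.000194

At s = jω = j393:
zero (s+393): 393 + j393 → |·| = √(393²+393²) = √308898 ≈ 555.79, ∠ = arctan(393/393) ≈ 45.00°
pole (s+3): 3 + j393 → |·| = √(3²+393²) = √154458 ≈ 393.01, ∠ = arctan(393/3) ≈ 89.56°
pole (s+200): 200 + j393 → |·| = √(200²+393²) = √194449 ≈ 440.96, ∠ = arctan(393/200) ≈ 63.03°
pole (s+728): 728 + j393 → |·| = √(728²+393²) = √684433 ≈ 827.3, ∠ = arctan(393/728) ≈ 28.36°
|H| = 50 · 555.79 / 1.4337e+08 ≈ 0.00019383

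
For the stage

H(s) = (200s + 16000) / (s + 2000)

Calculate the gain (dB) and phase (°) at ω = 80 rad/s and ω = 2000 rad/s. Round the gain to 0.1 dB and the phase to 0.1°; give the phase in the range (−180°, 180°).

ω = 80: 21.1 dB, 42.7°; ω = 2000: 43.0 dB, 42.7°

Substitute s = j80:
Numerator: 200(j80) + 16000 = 16000 + j16000
Denominator: (j80) + 2000 = 2000 + j80
|N| = √(16000² + 16000²) ≈ 22627, ∠N ≈ 45.00°
|D| = √(2000² + 80²) ≈ 2001.6, ∠D ≈ 2.29°
|H| = 22627 / 2001.6 ≈ 11.304
Gain = 20 log₁₀(11.304) ≈ 21.06 dB
∠H = 45.00° − 2.29° = 42.71°

Substitute s = j2000:
Numerator: 200(j2000) + 16000 = 16000 + j400000
Denominator: (j2000) + 2000 = 2000 + j2000
|N| = √(16000² + 400000²) ≈ 4.0032e+05, ∠N ≈ 87.71°
|D| = √(2000² + 2000²) ≈ 2828.4, ∠D ≈ 45.00°
|H| = 4.0032e+05 / 2828.4 ≈ 141.54
Gain = 20 log₁₀(141.54) ≈ 43.02 dB
∠H = 87.71° − 45.00° = 42.71°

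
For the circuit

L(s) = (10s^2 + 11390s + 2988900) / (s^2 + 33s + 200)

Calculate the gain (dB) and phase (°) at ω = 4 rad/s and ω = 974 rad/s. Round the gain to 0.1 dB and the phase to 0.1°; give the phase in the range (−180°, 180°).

Substitute s = j4:
Numerator: 10(j4)^2 + 11390(j4) + 2988900 = 2988740 + j45560
Denominator: (j4)^2 + 33(j4) + 200 = 184 + j132
|N| = √(2988740² + 45560²) ≈ 2.9891e+06, ∠N ≈ 0.87°
|D| = √(184² + 132²) ≈ 226.45, ∠D ≈ 35.66°
|L| = 2.9891e+06 / 226.45 ≈ 13200
Gain = 20 log₁₀(13200) ≈ 82.41 dB
∠L = 0.87° − 35.66° = -34.79°

Substitute s = j974:
Numerator: 10(j974)^2 + 11390(j974) + 2988900 = -6497860 + j11093860
Denominator: (j974)^2 + 33(j974) + 200 = -948476 + j32142
|N| = √(6497860² + 11093860²) ≈ 1.2857e+07, ∠N ≈ 120.36°
|D| = √(948476² + 32142²) ≈ 9.4902e+05, ∠D ≈ 178.06°
|L| = 1.2857e+07 / 9.4902e+05 ≈ 13.548
Gain = 20 log₁₀(13.548) ≈ 22.64 dB
∠L = 120.36° − 178.06° = -57.70°

ω = 4: 82.4 dB, -34.8°; ω = 974: 22.6 dB, -57.7°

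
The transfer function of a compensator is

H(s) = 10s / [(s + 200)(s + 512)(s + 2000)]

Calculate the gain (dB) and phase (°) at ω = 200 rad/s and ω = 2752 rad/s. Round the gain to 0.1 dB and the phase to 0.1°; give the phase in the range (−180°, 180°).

At s = jω = j200:
zero at origin: s = j200 → |·| = 200, ∠ = 90.00°
pole (s+200): 200 + j200 → |·| = √(200²+200²) = √80000 ≈ 282.84, ∠ = arctan(200/200) ≈ 45.00°
pole (s+512): 512 + j200 → |·| = √(512²+200²) = √302144 ≈ 549.68, ∠ = arctan(200/512) ≈ 21.34°
pole (s+2000): 2000 + j200 → |·| = √(2000²+200²) = √4040000 ≈ 2010, ∠ = arctan(200/2000) ≈ 5.71°
|H| = 10 · 200 / 3.125e+08 ≈ 6.4e-06
Gain = 20 log₁₀(6.4e-06) ≈ -103.88 dB
∠H = 90.00° − 72.05° = 17.95°

At s = jω = j2752:
zero at origin: s = j2752 → |·| = 2752, ∠ = 90.00°
pole (s+200): 200 + j2752 → |·| = √(200²+2752²) = √7613504 ≈ 2759.3, ∠ = arctan(2752/200) ≈ 85.84°
pole (s+512): 512 + j2752 → |·| = √(512²+2752²) = √7835648 ≈ 2799.2, ∠ = arctan(2752/512) ≈ 79.46°
pole (s+2000): 2000 + j2752 → |·| = √(2000²+2752²) = √11573504 ≈ 3402, ∠ = arctan(2752/2000) ≈ 53.99°
|H| = 10 · 2752 / 2.6276e+10 ≈ 1.0473e-06
Gain = 20 log₁₀(1.0473e-06) ≈ -119.60 dB
∠H = 90.00° − 219.29° = -129.29°

ω = 200: -103.9 dB, 18.0°; ω = 2752: -119.6 dB, -129.3°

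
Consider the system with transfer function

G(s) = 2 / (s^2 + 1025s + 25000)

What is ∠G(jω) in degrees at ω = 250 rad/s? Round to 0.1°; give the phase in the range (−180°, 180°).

Substitute s = j250:
Numerator: 2 = 2 + j0
Denominator: (j250)^2 + 1025(j250) + 25000 = -37500 + j256250
|N| = √(2² + 0²) ≈ 2, ∠N ≈ 0.00°
|D| = √(37500² + 256250²) ≈ 2.5898e+05, ∠D ≈ 98.33°
∠G = 0.00° − 98.33° = -98.33°

-98.3°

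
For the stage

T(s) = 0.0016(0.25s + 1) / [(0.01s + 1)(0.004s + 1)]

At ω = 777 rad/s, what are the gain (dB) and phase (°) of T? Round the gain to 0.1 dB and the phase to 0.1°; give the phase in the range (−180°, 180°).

At ω = 777 rad/s:
zero (1 + j777·0.25) = 1 + j194.25 → |·| ≈ 194.25, ∠ ≈ 89.71°
pole (1 + j777·0.01) = 1 + j7.77 → |·| ≈ 7.8341, ∠ ≈ 82.67°
pole (1 + j777·0.004) = 1 + j3.108 → |·| ≈ 3.2649, ∠ ≈ 72.16°
|T| = 0.0016 · 194.25 / (7.8341 · 3.2649) ≈ 0.012151
Gain = 20 log₁₀(0.012151) ≈ -38.31 dB
∠T = (89.71°) − (82.67° + 72.16°) = -65.12°

-38.3 dB, -65.1°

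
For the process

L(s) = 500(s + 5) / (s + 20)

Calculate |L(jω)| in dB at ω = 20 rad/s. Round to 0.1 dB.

51.2 dB

At s = jω = j20:
zero (s+5): 5 + j20 → |·| = √(5²+20²) = √425 ≈ 20.616, ∠ = arctan(20/5) ≈ 75.96°
pole (s+20): 20 + j20 → |·| = √(20²+20²) = √800 ≈ 28.284, ∠ = arctan(20/20) ≈ 45.00°
|L| = 500 · 20.616 / 28.284 ≈ 364.45
Gain = 20 log₁₀(364.45) ≈ 51.23 dB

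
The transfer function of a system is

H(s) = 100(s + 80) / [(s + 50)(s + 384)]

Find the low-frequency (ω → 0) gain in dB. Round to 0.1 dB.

-7.6 dB

H(0) = 100·80 / (50·384) ≈ 0.41667
20 log₁₀(0.41667) ≈ -7.60 dB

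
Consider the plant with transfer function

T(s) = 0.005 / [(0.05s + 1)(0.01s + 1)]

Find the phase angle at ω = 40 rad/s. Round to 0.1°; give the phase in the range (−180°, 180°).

At ω = 40 rad/s:
pole (1 + j40·0.05) = 1 + j2 → |·| ≈ 2.2361, ∠ ≈ 63.43°
pole (1 + j40·0.01) = 1 + j0.4 → |·| ≈ 1.077, ∠ ≈ 21.80°
∠T = (0°) − (63.43° + 21.80°) = -85.23°

-85.2°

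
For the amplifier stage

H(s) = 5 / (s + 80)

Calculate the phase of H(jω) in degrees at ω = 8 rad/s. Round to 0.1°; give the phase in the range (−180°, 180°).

At s = jω = j8:
pole (s+80): 80 + j8 → |·| = √(80²+8²) = √6464 ≈ 80.399, ∠ = arctan(8/80) ≈ 5.71°
∠H = 0.00° − 5.71° = -5.71°

-5.7°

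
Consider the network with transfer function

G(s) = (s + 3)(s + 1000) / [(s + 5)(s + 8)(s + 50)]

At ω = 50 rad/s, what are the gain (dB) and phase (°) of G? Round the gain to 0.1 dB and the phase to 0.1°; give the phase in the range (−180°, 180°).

At s = jω = j50:
zero (s+3): 3 + j50 → |·| = √(3²+50²) = √2509 ≈ 50.09, ∠ = arctan(50/3) ≈ 86.57°
zero (s+1000): 1000 + j50 → |·| = √(1000²+50²) = √1002500 ≈ 1001.2, ∠ = arctan(50/1000) ≈ 2.86°
pole (s+5): 5 + j50 → |·| = √(5²+50²) = √2525 ≈ 50.249, ∠ = arctan(50/5) ≈ 84.29°
pole (s+8): 8 + j50 → |·| = √(8²+50²) = √2564 ≈ 50.636, ∠ = arctan(50/8) ≈ 80.91°
pole (s+50): 50 + j50 → |·| = √(50²+50²) = √5000 ≈ 70.711, ∠ = arctan(50/50) ≈ 45.00°
|G| = 1 · 50150 / 1.7992e+05 ≈ 0.27873
Gain = 20 log₁₀(0.27873) ≈ -11.10 dB
∠G = 89.43° − 210.20° = -120.77°

-11.1 dB, -120.8°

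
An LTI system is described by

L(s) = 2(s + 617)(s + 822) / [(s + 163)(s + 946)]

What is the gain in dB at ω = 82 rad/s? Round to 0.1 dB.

15.5 dB

At s = jω = j82:
zero (s+617): 617 + j82 → |·| = √(617²+82²) = √387413 ≈ 622.43, ∠ = arctan(82/617) ≈ 7.57°
zero (s+822): 822 + j82 → |·| = √(822²+82²) = √682408 ≈ 826.08, ∠ = arctan(82/822) ≈ 5.70°
pole (s+163): 163 + j82 → |·| = √(163²+82²) = √33293 ≈ 182.46, ∠ = arctan(82/163) ≈ 26.71°
pole (s+946): 946 + j82 → |·| = √(946²+82²) = √901640 ≈ 949.55, ∠ = arctan(82/946) ≈ 4.95°
|L| = 2 · 5.1418e+05 / 1.7325e+05 ≈ 5.9357
Gain = 20 log₁₀(5.9357) ≈ 15.47 dB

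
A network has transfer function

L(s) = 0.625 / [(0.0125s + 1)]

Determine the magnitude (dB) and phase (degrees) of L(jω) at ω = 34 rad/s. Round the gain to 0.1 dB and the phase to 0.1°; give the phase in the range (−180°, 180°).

At ω = 34 rad/s:
pole (1 + j34·0.0125) = 1 + j0.425 → |·| ≈ 1.0866, ∠ ≈ 23.03°
|L| = 0.625 · 1 / (1.0866) ≈ 0.57519
Gain = 20 log₁₀(0.57519) ≈ -4.80 dB
∠L = (0°) − (23.03°) = -23.03°

-4.8 dB, -23.0°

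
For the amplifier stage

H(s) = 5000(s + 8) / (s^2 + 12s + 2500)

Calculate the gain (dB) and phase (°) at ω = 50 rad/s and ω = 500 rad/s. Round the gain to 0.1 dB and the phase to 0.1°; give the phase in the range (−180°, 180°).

ω = 50: 52.5 dB, -9.1°; ω = 500: 20.1 dB, -89.5°

At s = jω = j50:
zero (s+8): 8 + j50 → |·| = √(8²+50²) = √2564 ≈ 50.636, ∠ = arctan(50/8) ≈ 80.91°
quadratic: (j50)² + 12·j50 + 2500 = 0 + j600 → |·| ≈ 600, ∠ ≈ 90.00°
|H| = 5000 · 50.636 / 600 ≈ 421.97
Gain = 20 log₁₀(421.97) ≈ 52.51 dB
∠H = 80.91° − 90.00° = -9.09°

At s = jω = j500:
zero (s+8): 8 + j500 → |·| = √(8²+500²) = √250064 ≈ 500.06, ∠ = arctan(500/8) ≈ 89.08°
quadratic: (j500)² + 12·j500 + 2500 = -247500 + j6000 → |·| ≈ 2.4757e+05, ∠ ≈ 178.61°
|H| = 5000 · 500.06 / 2.4757e+05 ≈ 10.099
Gain = 20 log₁₀(10.099) ≈ 20.09 dB
∠H = 89.08° − 178.61° = -89.53°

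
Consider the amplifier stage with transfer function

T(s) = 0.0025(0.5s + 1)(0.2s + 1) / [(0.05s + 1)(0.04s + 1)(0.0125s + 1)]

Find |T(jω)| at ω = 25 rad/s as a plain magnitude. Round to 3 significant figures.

0.0674

At ω = 25 rad/s:
zero (1 + j25·0.5) = 1 + j12.5 → |·| ≈ 12.54, ∠ ≈ 85.43°
zero (1 + j25·0.2) = 1 + j5 → |·| ≈ 5.099, ∠ ≈ 78.69°
pole (1 + j25·0.05) = 1 + j1.25 → |·| ≈ 1.6008, ∠ ≈ 51.34°
pole (1 + j25·0.04) = 1 + j1 → |·| ≈ 1.4142, ∠ ≈ 45.00°
pole (1 + j25·0.0125) = 1 + j0.3125 → |·| ≈ 1.0477, ∠ ≈ 17.35°
|T| = 0.0025 · 12.54 · 5.099 / (1.6008 · 1.4142 · 1.0477) ≈ 0.067397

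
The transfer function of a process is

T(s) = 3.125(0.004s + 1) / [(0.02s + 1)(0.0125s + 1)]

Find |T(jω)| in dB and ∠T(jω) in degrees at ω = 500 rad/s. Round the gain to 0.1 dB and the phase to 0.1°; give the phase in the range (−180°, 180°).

At ω = 500 rad/s:
zero (1 + j500·0.004) = 1 + j2 → |·| ≈ 2.2361, ∠ ≈ 63.43°
pole (1 + j500·0.02) = 1 + j10 → |·| ≈ 10.05, ∠ ≈ 84.29°
pole (1 + j500·0.0125) = 1 + j6.25 → |·| ≈ 6.3295, ∠ ≈ 80.91°
|T| = 3.125 · 2.2361 / (10.05 · 6.3295) ≈ 0.10985
Gain = 20 log₁₀(0.10985) ≈ -19.18 dB
∠T = (63.43°) − (84.29° + 80.91°) = -101.77°

-19.2 dB, -101.8°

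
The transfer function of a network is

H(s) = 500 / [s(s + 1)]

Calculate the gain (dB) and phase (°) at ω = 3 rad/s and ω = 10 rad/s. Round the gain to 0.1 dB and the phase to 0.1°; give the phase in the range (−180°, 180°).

At s = jω = j3:
pole (s+1): 1 + j3 → |·| = √(1²+3²) = √10 ≈ 3.1623, ∠ = arctan(3/1) ≈ 71.57°
pole at origin: |s| = 3, ∠ = 90.00° (in denominator)
|H| = 500 / 9.4869 ≈ 52.704
Gain = 20 log₁₀(52.704) ≈ 34.44 dB
∠H = 0.00° − 161.57° = -161.57°

At s = jω = j10:
pole (s+1): 1 + j10 → |·| = √(1²+10²) = √101 ≈ 10.05, ∠ = arctan(10/1) ≈ 84.29°
pole at origin: |s| = 10, ∠ = 90.00° (in denominator)
|H| = 500 / 100.5 ≈ 4.9751
Gain = 20 log₁₀(4.9751) ≈ 13.94 dB
∠H = 0.00° − 174.29° = -174.29°

ω = 3: 34.4 dB, -161.6°; ω = 10: 13.9 dB, -174.3°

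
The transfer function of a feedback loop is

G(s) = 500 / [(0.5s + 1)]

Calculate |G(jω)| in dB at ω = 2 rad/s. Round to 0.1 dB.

51.0 dB

At ω = 2 rad/s:
pole (1 + j2·0.5) = 1 + j1 → |·| ≈ 1.4142, ∠ ≈ 45.00°
|G| = 500 · 1 / (1.4142) ≈ 353.56
Gain = 20 log₁₀(353.56) ≈ 50.97 dB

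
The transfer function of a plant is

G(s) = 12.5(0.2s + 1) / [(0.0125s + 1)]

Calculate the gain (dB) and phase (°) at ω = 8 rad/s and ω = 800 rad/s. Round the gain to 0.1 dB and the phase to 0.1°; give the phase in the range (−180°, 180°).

ω = 8: 27.4 dB, 52.3°; ω = 800: 46.0 dB, 5.4°

At ω = 8 rad/s:
zero (1 + j8·0.2) = 1 + j1.6 → |·| ≈ 1.8868, ∠ ≈ 57.99°
pole (1 + j8·0.0125) = 1 + j0.1 → |·| ≈ 1.005, ∠ ≈ 5.71°
|G| = 12.5 · 1.8868 / (1.005) ≈ 23.468
Gain = 20 log₁₀(23.468) ≈ 27.41 dB
∠G = (57.99°) − (5.71°) = 52.28°

At ω = 800 rad/s:
zero (1 + j800·0.2) = 1 + j160 → |·| ≈ 160, ∠ ≈ 89.64°
pole (1 + j800·0.0125) = 1 + j10 → |·| ≈ 10.05, ∠ ≈ 84.29°
|G| = 12.5 · 160 / (10.05) ≈ 199
Gain = 20 log₁₀(199) ≈ 45.98 dB
∠G = (89.64°) − (84.29°) = 5.35°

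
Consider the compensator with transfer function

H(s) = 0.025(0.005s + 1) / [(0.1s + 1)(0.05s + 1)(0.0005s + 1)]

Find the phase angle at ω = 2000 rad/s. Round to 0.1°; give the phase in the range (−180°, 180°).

-139.9°

At ω = 2000 rad/s:
zero (1 + j2000·0.005) = 1 + j10 → |·| ≈ 10.05, ∠ ≈ 84.29°
pole (1 + j2000·0.1) = 1 + j200 → |·| ≈ 200, ∠ ≈ 89.71°
pole (1 + j2000·0.05) = 1 + j100 → |·| ≈ 100, ∠ ≈ 89.43°
pole (1 + j2000·0.0005) = 1 + j1 → |·| ≈ 1.4142, ∠ ≈ 45.00°
∠H = (84.29°) − (89.71° + 89.43° + 45.00°) = -139.85°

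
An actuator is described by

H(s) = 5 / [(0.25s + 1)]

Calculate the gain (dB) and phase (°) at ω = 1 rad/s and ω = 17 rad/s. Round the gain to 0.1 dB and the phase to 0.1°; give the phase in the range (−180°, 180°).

ω = 1: 13.7 dB, -14.0°; ω = 17: 1.2 dB, -76.8°

At ω = 1 rad/s:
pole (1 + j1·0.25) = 1 + j0.25 → |·| ≈ 1.0308, ∠ ≈ 14.04°
|H| = 5 · 1 / (1.0308) ≈ 4.8506
Gain = 20 log₁₀(4.8506) ≈ 13.72 dB
∠H = (0°) − (14.04°) = -14.04°

At ω = 17 rad/s:
pole (1 + j17·0.25) = 1 + j4.25 → |·| ≈ 4.3661, ∠ ≈ 76.76°
|H| = 5 · 1 / (4.3661) ≈ 1.1452
Gain = 20 log₁₀(1.1452) ≈ 1.18 dB
∠H = (0°) − (76.76°) = -76.76°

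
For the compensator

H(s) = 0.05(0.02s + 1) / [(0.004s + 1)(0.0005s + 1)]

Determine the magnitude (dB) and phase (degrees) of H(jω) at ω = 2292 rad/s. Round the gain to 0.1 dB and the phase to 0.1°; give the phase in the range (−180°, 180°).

At ω = 2292 rad/s:
zero (1 + j2292·0.02) = 1 + j45.84 → |·| ≈ 45.851, ∠ ≈ 88.75°
pole (1 + j2292·0.004) = 1 + j9.168 → |·| ≈ 9.2224, ∠ ≈ 83.78°
pole (1 + j2292·0.0005) = 1 + j1.146 → |·| ≈ 1.521, ∠ ≈ 48.89°
|H| = 0.05 · 45.851 / (9.2224 · 1.521) ≈ 0.16344
Gain = 20 log₁₀(0.16344) ≈ -15.73 dB
∠H = (88.75°) − (83.78° + 48.89°) = -43.92°

-15.7 dB, -43.9°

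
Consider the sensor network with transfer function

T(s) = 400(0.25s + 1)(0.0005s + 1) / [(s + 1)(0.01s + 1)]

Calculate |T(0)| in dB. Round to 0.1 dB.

T(0) = 400 · 1 / 1 = 400
20 log₁₀(400) ≈ 52.04 dB

52.0 dB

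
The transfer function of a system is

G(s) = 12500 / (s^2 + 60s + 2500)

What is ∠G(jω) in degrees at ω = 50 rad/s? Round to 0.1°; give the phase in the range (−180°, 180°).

-90.0°

At s = jω = j50:
quadratic: (j50)² + 60·j50 + 2500 = 0 + j3000 → |·| ≈ 3000, ∠ ≈ 90.00°
∠G = 0.00° − 90.00° = -90.00°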